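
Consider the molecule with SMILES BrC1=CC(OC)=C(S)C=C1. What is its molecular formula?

C7H7BrOS

Walk through each heavy atom and fill implicit hydrogens from standard valence (C 4, N 3, O 2, S 2, halogen 1):
  atom 1: Br (halogen, monovalent) → 0 H
  atom 2: C, bond orders sum to 4 (valence 4) → 0 H
  atom 3: C, bond orders sum to 3 (valence 4) → 1 H
  atom 4: C, bond orders sum to 4 (valence 4) → 0 H
  atom 5: O, bond orders sum to 2 (valence 2) → 0 H
  atom 6: C, bond orders sum to 1 (valence 4) → 3 H
  atom 7: C, bond orders sum to 4 (valence 4) → 0 H
  atom 8: S, bond orders sum to 1 (valence 2) → 1 H
  atom 9: C, bond orders sum to 3 (valence 4) → 1 H
  atom 10: C, bond orders sum to 3 (valence 4) → 1 H
Totals → C:7, H:7, Br:1, O:1, S:1.
In Hill order: C7H7BrOS.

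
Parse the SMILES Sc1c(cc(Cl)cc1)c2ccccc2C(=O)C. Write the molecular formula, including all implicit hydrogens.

C14H11ClOS

Walk through each heavy atom and fill implicit hydrogens from standard valence (C 4, N 3, O 2, S 2, halogen 1); for lowercase aromatic atoms, an aromatic c carries 1 H when it has two neighbours and 0 H with three, and aromatic n carries 0 H:
  atom 1: S, bond orders sum to 1 (valence 2) → 1 H
  atom 2: aromatic c, 3 neighbours → 0 H
  atom 3: aromatic c, 3 neighbours → 0 H
  atom 4: aromatic c, 2 neighbours → 1 H
  atom 5: aromatic c, 3 neighbours → 0 H
  atom 6: Cl (halogen, monovalent) → 0 H
  atom 7: aromatic c, 2 neighbours → 1 H
  atom 8: aromatic c, 2 neighbours → 1 H
  atom 9: aromatic c, 3 neighbours → 0 H
  atom 10: aromatic c, 2 neighbours → 1 H
  atom 11: aromatic c, 2 neighbours → 1 H
  atom 12: aromatic c, 2 neighbours → 1 H
  atom 13: aromatic c, 2 neighbours → 1 H
  atom 14: aromatic c, 3 neighbours → 0 H
  atom 15: C, bond orders sum to 4 (valence 4) → 0 H
  atom 16: O, bond orders sum to 2 (valence 2) → 0 H
  atom 17: C, bond orders sum to 1 (valence 4) → 3 H
Totals → C:14, H:11, Cl:1, O:1, S:1.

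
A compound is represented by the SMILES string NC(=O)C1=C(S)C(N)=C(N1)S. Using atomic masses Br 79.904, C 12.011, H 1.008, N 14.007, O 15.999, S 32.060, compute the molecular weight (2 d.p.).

189.25 g/mol

First, the molecular formula is C5H7N3OS2 (counting implicit H from valence).
  C: 5 × 12.011 = 60.055
  H: 7 × 1.008 = 7.056
  N: 3 × 14.007 = 42.021
  O: 1 × 15.999 = 15.999
  S: 2 × 32.060 = 64.120
Sum: 5×12.011 + 7×1.008 + 3×14.007 + 1×15.999 + 2×32.060 = 189.251 → 189.25 g/mol.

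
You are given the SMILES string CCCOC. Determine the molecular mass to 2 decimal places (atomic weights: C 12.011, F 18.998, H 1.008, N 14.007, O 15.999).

74.12 g/mol

First, the molecular formula is C4H10O (counting implicit H from valence).
  C: 4 × 12.011 = 48.044
  H: 10 × 1.008 = 10.080
  O: 1 × 15.999 = 15.999
Sum: 4×12.011 + 10×1.008 + 1×15.999 = 74.123 → 74.12 g/mol.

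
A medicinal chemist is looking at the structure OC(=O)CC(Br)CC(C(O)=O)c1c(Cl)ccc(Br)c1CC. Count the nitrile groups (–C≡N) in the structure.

0

Scan the SMILES for the nitrile motif — none present.
Groups that are present: 2 carboxylic acid.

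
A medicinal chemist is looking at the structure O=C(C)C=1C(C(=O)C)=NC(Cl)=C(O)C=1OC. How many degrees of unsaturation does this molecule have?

6

Degree of unsaturation = (number of rings) + (number of π bonds).
Ring closures in the SMILES: 1.
π bonds: 5 double bonds (each 1 DoU) → 5 DoU from unsaturation.
Total DoU = 1 + 5 = 6.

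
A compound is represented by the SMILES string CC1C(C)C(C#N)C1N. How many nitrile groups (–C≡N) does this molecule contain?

The nitrile motif appears at heavy-atom position 6 in the SMILES.
Other groups present: 1 primary amine.
Nitrile count: 1.

1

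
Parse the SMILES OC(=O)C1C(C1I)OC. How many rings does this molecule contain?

1

In SMILES, each pair of matching ring-closure digits denotes one ring-closing bond; the number of such bonds equals the number of independent rings.
Ring-closure bonds here: 1.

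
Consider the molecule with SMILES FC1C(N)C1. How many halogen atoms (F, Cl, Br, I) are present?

Halogen atoms appear at heavy-atom position 1 (1×F).
Other groups present: 1 primary amine.
Halogen count: 1.

1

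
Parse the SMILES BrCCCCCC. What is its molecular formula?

C6H13Br

Walk through each heavy atom and fill implicit hydrogens from standard valence (C 4, N 3, O 2, S 2, halogen 1):
  atom 1: Br (halogen, monovalent) → 0 H
  atom 2: C, bond orders sum to 2 (valence 4) → 2 H
  atom 3: C, bond orders sum to 2 (valence 4) → 2 H
  atom 4: C, bond orders sum to 2 (valence 4) → 2 H
  atom 5: C, bond orders sum to 2 (valence 4) → 2 H
  atom 6: C, bond orders sum to 2 (valence 4) → 2 H
  atom 7: C, bond orders sum to 1 (valence 4) → 3 H
Totals → C:6, H:13, Br:1.
In Hill order: C6H13Br.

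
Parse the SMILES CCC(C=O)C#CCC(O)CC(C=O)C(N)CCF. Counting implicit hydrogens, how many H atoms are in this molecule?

22

Walk through each heavy atom and fill implicit hydrogens from standard valence (C 4, N 3, O 2, S 2, halogen 1):
  atom 1: C, bond orders sum to 1 (valence 4) → 3 H
  atom 2: C, bond orders sum to 2 (valence 4) → 2 H
  atom 3: C, bond orders sum to 3 (valence 4) → 1 H
  atom 4: C, bond orders sum to 3 (valence 4) → 1 H
  atom 5: O, bond orders sum to 2 (valence 2) → 0 H
  atom 6: C, bond orders sum to 4 (valence 4) → 0 H
  atom 7: C, bond orders sum to 4 (valence 4) → 0 H
  atom 8: C, bond orders sum to 2 (valence 4) → 2 H
  atom 9: C, bond orders sum to 3 (valence 4) → 1 H
  atom 10: O, bond orders sum to 1 (valence 2) → 1 H
  atom 11: C, bond orders sum to 2 (valence 4) → 2 H
  atom 12: C, bond orders sum to 3 (valence 4) → 1 H
  atom 13: C, bond orders sum to 3 (valence 4) → 1 H
  atom 14: O, bond orders sum to 2 (valence 2) → 0 H
  atom 15: C, bond orders sum to 3 (valence 4) → 1 H
  atom 16: N, bond orders sum to 1 (valence 3) → 2 H
  atom 17: C, bond orders sum to 2 (valence 4) → 2 H
  atom 18: C, bond orders sum to 2 (valence 4) → 2 H
  atom 19: F (halogen, monovalent) → 0 H
Total hydrogens: 22.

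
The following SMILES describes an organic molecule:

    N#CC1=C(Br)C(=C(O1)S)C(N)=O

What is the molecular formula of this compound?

C6H3BrN2O2S

Walk through each heavy atom and fill implicit hydrogens from standard valence (C 4, N 3, O 2, S 2, halogen 1):
  atom 1: N, bond orders sum to 3 (valence 3) → 0 H
  atom 2: C, bond orders sum to 4 (valence 4) → 0 H
  atom 3: C, bond orders sum to 4 (valence 4) → 0 H
  atom 4: C, bond orders sum to 4 (valence 4) → 0 H
  atom 5: Br (halogen, monovalent) → 0 H
  atom 6: C, bond orders sum to 4 (valence 4) → 0 H
  atom 7: C, bond orders sum to 4 (valence 4) → 0 H
  atom 8: O, bond orders sum to 2 (valence 2) → 0 H
  atom 9: S, bond orders sum to 1 (valence 2) → 1 H
  atom 10: C, bond orders sum to 4 (valence 4) → 0 H
  atom 11: N, bond orders sum to 1 (valence 3) → 2 H
  atom 12: O, bond orders sum to 2 (valence 2) → 0 H
Totals → C:6, H:3, Br:1, N:2, O:2, S:1.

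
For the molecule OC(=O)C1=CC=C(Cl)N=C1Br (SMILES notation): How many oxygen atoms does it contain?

2

Scan the SMILES for O atoms (remember two-letter symbols like Cl and Br are single atoms).
Oxygen count: 2.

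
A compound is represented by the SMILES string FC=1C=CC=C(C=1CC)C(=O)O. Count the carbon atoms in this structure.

Count every carbon token in the SMILES (each C, including those in ring-closure positions and inside branches).
Carbon count: 9.

9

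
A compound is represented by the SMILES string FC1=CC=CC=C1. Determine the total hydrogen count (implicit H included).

5

Walk through each heavy atom and fill implicit hydrogens from standard valence (C 4, N 3, O 2, S 2, halogen 1):
  atom 1: F (halogen, monovalent) → 0 H
  atom 2: C, bond orders sum to 4 (valence 4) → 0 H
  atom 3: C, bond orders sum to 3 (valence 4) → 1 H
  atom 4: C, bond orders sum to 3 (valence 4) → 1 H
  atom 5: C, bond orders sum to 3 (valence 4) → 1 H
  atom 6: C, bond orders sum to 3 (valence 4) → 1 H
  atom 7: C, bond orders sum to 3 (valence 4) → 1 H
Total hydrogens: 5.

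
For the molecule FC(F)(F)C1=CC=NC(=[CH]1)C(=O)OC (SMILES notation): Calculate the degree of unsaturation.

5

Molecular formula: C8H6F3NO2.
DoU = (2C + 2 + N − H − X) / 2, where X is the halogen count and O/S are ignored.
    = (2·8 + 2 + 1 − 6 − 3) / 2 = 10 / 2 = 5.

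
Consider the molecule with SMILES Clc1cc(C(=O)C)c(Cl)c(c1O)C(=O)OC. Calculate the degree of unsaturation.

6

Molecular formula: C10H8Cl2O4.
DoU = (2C + 2 + N − H − X) / 2, where X is the halogen count and O/S are ignored.
    = (2·10 + 2 + 0 − 8 − 2) / 2 = 12 / 2 = 6.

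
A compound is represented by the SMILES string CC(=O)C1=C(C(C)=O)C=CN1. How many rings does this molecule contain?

1

In SMILES, each pair of matching ring-closure digits denotes one ring-closing bond; the number of such bonds equals the number of independent rings.
Ring-closure bonds here: 1.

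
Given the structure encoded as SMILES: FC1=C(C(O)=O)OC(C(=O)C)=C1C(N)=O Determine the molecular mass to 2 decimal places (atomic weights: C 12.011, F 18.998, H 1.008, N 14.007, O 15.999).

First, the molecular formula is C8H6FNO5 (counting implicit H from valence).
  C: 8 × 12.011 = 96.088
  F: 1 × 18.998 = 18.998
  H: 6 × 1.008 = 6.048
  N: 1 × 14.007 = 14.007
  O: 5 × 15.999 = 79.995
Sum: 8×12.011 + 1×18.998 + 6×1.008 + 1×14.007 + 5×15.999 = 215.136 → 215.14 g/mol.

215.14 g/mol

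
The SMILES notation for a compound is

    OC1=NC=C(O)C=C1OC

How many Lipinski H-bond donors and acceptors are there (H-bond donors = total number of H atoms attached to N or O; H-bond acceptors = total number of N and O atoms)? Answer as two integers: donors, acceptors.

2, 4

Donors: find every N or O and count the H atoms it carries.
  atom 1 (O): bond orders sum to 1 → 1 H
  atom 3 (N): bond orders sum to 3 → 0 H
  atom 6 (O): bond orders sum to 1 → 1 H
  atom 9 (O): bond orders sum to 2 → 0 H
Lipinski HBD = 2.
Acceptors: N atoms = 1, O atoms = 3 → HBA = 4.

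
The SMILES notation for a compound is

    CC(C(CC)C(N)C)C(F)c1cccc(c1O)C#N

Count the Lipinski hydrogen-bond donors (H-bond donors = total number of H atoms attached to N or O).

Donors: find every N or O and count the H atoms it carries.
  atom 7 (N): bond orders sum to 1 → 2 H
  atom 17 (O): bond orders sum to 1 → 1 H
  atom 19 (N): bond orders sum to 3 → 0 H
Lipinski HBD = 3.

3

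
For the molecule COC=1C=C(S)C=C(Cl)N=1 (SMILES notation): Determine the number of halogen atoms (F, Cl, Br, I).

Halogen atoms appear at heavy-atom position 9 (1×Cl).
Other groups present: 1 ether, 1 thiol.
Halogen count: 1.

1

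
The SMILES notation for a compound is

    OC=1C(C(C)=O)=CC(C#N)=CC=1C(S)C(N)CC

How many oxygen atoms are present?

2

Scan the SMILES for O atoms (remember two-letter symbols like Cl and Br are single atoms).
Oxygen count: 2.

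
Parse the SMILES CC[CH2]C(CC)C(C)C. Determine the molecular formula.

C9H20

Walk through each heavy atom and fill implicit hydrogens from standard valence (C 4, N 3, O 2, S 2, halogen 1):
  atom 1: C, bond orders sum to 1 (valence 4) → 3 H
  atom 2: C, bond orders sum to 2 (valence 4) → 2 H
  atom 3: C with explicit H count 2
  atom 4: C, bond orders sum to 3 (valence 4) → 1 H
  atom 5: C, bond orders sum to 2 (valence 4) → 2 H
  atom 6: C, bond orders sum to 1 (valence 4) → 3 H
  atom 7: C, bond orders sum to 3 (valence 4) → 1 H
  atom 8: C, bond orders sum to 1 (valence 4) → 3 H
  atom 9: C, bond orders sum to 1 (valence 4) → 3 H
Totals → C:9, H:20.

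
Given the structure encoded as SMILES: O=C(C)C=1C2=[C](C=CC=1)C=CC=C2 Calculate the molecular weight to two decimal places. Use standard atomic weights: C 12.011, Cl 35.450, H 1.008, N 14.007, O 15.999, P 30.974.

170.21 g/mol

First, the molecular formula is C12H10O (counting implicit H from valence).
  C: 12 × 12.011 = 144.132
  H: 10 × 1.008 = 10.080
  O: 1 × 15.999 = 15.999
Sum: 12×12.011 + 10×1.008 + 1×15.999 = 170.211 → 170.21 g/mol.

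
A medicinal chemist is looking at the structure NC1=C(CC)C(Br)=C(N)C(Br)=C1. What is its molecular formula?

C8H10Br2N2

Walk through each heavy atom and fill implicit hydrogens from standard valence (C 4, N 3, O 2, S 2, halogen 1):
  atom 1: N, bond orders sum to 1 (valence 3) → 2 H
  atom 2: C, bond orders sum to 4 (valence 4) → 0 H
  atom 3: C, bond orders sum to 4 (valence 4) → 0 H
  atom 4: C, bond orders sum to 2 (valence 4) → 2 H
  atom 5: C, bond orders sum to 1 (valence 4) → 3 H
  atom 6: C, bond orders sum to 4 (valence 4) → 0 H
  atom 7: Br (halogen, monovalent) → 0 H
  atom 8: C, bond orders sum to 4 (valence 4) → 0 H
  atom 9: N, bond orders sum to 1 (valence 3) → 2 H
  atom 10: C, bond orders sum to 4 (valence 4) → 0 H
  atom 11: Br (halogen, monovalent) → 0 H
  atom 12: C, bond orders sum to 3 (valence 4) → 1 H
Totals → C:8, H:10, Br:2, N:2.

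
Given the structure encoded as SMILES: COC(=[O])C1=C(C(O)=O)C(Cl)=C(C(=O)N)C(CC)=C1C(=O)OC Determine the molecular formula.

Walk through each heavy atom and fill implicit hydrogens from standard valence (C 4, N 3, O 2, S 2, halogen 1):
  atom 1: C, bond orders sum to 1 (valence 4) → 3 H
  atom 2: O, bond orders sum to 2 (valence 2) → 0 H
  atom 3: C, bond orders sum to 4 (valence 4) → 0 H
  atom 4: O with explicit H count 0
  atom 5: C, bond orders sum to 4 (valence 4) → 0 H
  atom 6: C, bond orders sum to 4 (valence 4) → 0 H
  atom 7: C, bond orders sum to 4 (valence 4) → 0 H
  atom 8: O, bond orders sum to 1 (valence 2) → 1 H
  atom 9: O, bond orders sum to 2 (valence 2) → 0 H
  atom 10: C, bond orders sum to 4 (valence 4) → 0 H
  atom 11: Cl (halogen, monovalent) → 0 H
  atom 12: C, bond orders sum to 4 (valence 4) → 0 H
  atom 13: C, bond orders sum to 4 (valence 4) → 0 H
  atom 14: O, bond orders sum to 2 (valence 2) → 0 H
  atom 15: N, bond orders sum to 1 (valence 3) → 2 H
  atom 16: C, bond orders sum to 4 (valence 4) → 0 H
  atom 17: C, bond orders sum to 2 (valence 4) → 2 H
  atom 18: C, bond orders sum to 1 (valence 4) → 3 H
  atom 19: C, bond orders sum to 4 (valence 4) → 0 H
  atom 20: C, bond orders sum to 4 (valence 4) → 0 H
  atom 21: O, bond orders sum to 2 (valence 2) → 0 H
  atom 22: O, bond orders sum to 2 (valence 2) → 0 H
  atom 23: C, bond orders sum to 1 (valence 4) → 3 H
Totals → C:14, H:14, Cl:1, N:1, O:7.
In Hill order: C14H14ClNO7.

C14H14ClNO7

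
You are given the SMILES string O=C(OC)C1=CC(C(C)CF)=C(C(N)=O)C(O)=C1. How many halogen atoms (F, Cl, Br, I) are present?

1

Halogen atoms appear at heavy-atom position 11 (1×F).
Other groups present: 1 amide, 1 ester, 1 hydroxyl.
Halogen count: 1.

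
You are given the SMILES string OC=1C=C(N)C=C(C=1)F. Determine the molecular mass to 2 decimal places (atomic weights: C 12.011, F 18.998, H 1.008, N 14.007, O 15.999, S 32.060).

First, the molecular formula is C6H6FNO (counting implicit H from valence).
  C: 6 × 12.011 = 72.066
  F: 1 × 18.998 = 18.998
  H: 6 × 1.008 = 6.048
  N: 1 × 14.007 = 14.007
  O: 1 × 15.999 = 15.999
Sum: 6×12.011 + 1×18.998 + 6×1.008 + 1×14.007 + 1×15.999 = 127.118 → 127.12 g/mol.

127.12 g/mol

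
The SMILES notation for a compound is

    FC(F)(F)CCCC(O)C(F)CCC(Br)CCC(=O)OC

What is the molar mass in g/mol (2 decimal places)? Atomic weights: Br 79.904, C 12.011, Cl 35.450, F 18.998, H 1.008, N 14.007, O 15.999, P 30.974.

First, the molecular formula is C13H21BrF4O3 (counting implicit H from valence).
  Br: 1 × 79.904 = 79.904
  C: 13 × 12.011 = 156.143
  F: 4 × 18.998 = 75.992
  H: 21 × 1.008 = 21.168
  O: 3 × 15.999 = 47.997
Sum: 1×79.904 + 13×12.011 + 4×18.998 + 21×1.008 + 3×15.999 = 381.204 → 381.20 g/mol.

381.20 g/mol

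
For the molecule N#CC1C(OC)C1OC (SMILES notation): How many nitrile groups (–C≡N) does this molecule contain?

The nitrile motif appears at heavy-atom position 2 in the SMILES.
Other groups present: 2 ether.
Nitrile count: 1.

1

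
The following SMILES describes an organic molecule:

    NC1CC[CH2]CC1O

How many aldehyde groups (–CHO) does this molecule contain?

Scan the SMILES for the aldehyde motif — none present.
Groups that are present: 1 hydroxyl, 1 primary amine.

0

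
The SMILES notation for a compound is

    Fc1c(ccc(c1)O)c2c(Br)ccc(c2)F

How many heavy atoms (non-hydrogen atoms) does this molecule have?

16

Every atom symbol written in the SMILES (organic subset) is one heavy atom; implicit H are not written.
Heavy atoms by element → Br:1, C:12, F:2, O:1.
Total: 16.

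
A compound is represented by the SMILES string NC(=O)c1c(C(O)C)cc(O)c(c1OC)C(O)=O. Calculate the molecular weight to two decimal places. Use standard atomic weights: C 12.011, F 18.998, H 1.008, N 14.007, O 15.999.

First, the molecular formula is C11H13NO6 (counting implicit H from valence).
  C: 11 × 12.011 = 132.121
  H: 13 × 1.008 = 13.104
  N: 1 × 14.007 = 14.007
  O: 6 × 15.999 = 95.994
Sum: 11×12.011 + 13×1.008 + 1×14.007 + 6×15.999 = 255.226 → 255.23 g/mol.

255.23 g/mol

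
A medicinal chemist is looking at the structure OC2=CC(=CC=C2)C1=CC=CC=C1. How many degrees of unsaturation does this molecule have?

8

Degree of unsaturation = (number of rings) + (number of π bonds).
Ring closures in the SMILES: 2.
π bonds: 6 double bonds (each 1 DoU) → 6 DoU from unsaturation.
Total DoU = 2 + 6 = 8.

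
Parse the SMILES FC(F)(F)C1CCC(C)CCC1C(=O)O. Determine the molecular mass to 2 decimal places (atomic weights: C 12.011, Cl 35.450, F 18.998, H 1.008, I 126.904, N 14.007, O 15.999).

First, the molecular formula is C10H15F3O2 (counting implicit H from valence).
  C: 10 × 12.011 = 120.110
  F: 3 × 18.998 = 56.994
  H: 15 × 1.008 = 15.120
  O: 2 × 15.999 = 31.998
Sum: 10×12.011 + 3×18.998 + 15×1.008 + 2×15.999 = 224.222 → 224.22 g/mol.

224.22 g/mol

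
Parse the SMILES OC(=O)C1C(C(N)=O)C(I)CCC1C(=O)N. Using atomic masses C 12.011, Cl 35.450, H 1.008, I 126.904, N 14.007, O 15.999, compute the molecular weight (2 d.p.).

First, the molecular formula is C9H13IN2O4 (counting implicit H from valence).
  C: 9 × 12.011 = 108.099
  H: 13 × 1.008 = 13.104
  I: 1 × 126.904 = 126.904
  N: 2 × 14.007 = 28.014
  O: 4 × 15.999 = 63.996
Sum: 9×12.011 + 13×1.008 + 1×126.904 + 2×14.007 + 4×15.999 = 340.117 → 340.12 g/mol.

340.12 g/mol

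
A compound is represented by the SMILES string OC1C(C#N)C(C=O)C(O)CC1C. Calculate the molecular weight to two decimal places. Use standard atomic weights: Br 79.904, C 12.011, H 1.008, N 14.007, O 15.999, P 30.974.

First, the molecular formula is C9H13NO3 (counting implicit H from valence).
  C: 9 × 12.011 = 108.099
  H: 13 × 1.008 = 13.104
  N: 1 × 14.007 = 14.007
  O: 3 × 15.999 = 47.997
Sum: 9×12.011 + 13×1.008 + 1×14.007 + 3×15.999 = 183.207 → 183.21 g/mol.

183.21 g/mol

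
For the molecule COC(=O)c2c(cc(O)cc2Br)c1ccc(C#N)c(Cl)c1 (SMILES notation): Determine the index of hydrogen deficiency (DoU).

Molecular formula: C15H9BrClNO3.
DoU = (2C + 2 + N − H − X) / 2, where X is the halogen count and O/S are ignored.
    = (2·15 + 2 + 1 − 9 − 2) / 2 = 22 / 2 = 11.

11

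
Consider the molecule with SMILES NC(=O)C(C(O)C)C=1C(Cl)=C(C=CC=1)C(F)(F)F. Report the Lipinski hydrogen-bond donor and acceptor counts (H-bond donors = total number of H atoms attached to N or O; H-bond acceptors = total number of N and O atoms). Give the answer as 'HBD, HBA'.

Donors: find every N or O and count the H atoms it carries.
  atom 1 (N): bond orders sum to 1 → 2 H
  atom 3 (O): bond orders sum to 2 → 0 H
  atom 6 (O): bond orders sum to 1 → 1 H
Lipinski HBD = 3.
Acceptors: N atoms = 1, O atoms = 2 → HBA = 3.

3, 3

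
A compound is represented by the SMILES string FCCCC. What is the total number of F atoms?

Scan the SMILES for F atoms (remember two-letter symbols like Cl and Br are single atoms).
Fluorine count: 1.

1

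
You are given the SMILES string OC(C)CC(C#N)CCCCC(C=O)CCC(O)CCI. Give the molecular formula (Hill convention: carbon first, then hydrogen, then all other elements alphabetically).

C16H28INO3

Walk through each heavy atom and fill implicit hydrogens from standard valence (C 4, N 3, O 2, S 2, halogen 1):
  atom 1: O, bond orders sum to 1 (valence 2) → 1 H
  atom 2: C, bond orders sum to 3 (valence 4) → 1 H
  atom 3: C, bond orders sum to 1 (valence 4) → 3 H
  atom 4: C, bond orders sum to 2 (valence 4) → 2 H
  atom 5: C, bond orders sum to 3 (valence 4) → 1 H
  atom 6: C, bond orders sum to 4 (valence 4) → 0 H
  atom 7: N, bond orders sum to 3 (valence 3) → 0 H
  atom 8: C, bond orders sum to 2 (valence 4) → 2 H
  atom 9: C, bond orders sum to 2 (valence 4) → 2 H
  atom 10: C, bond orders sum to 2 (valence 4) → 2 H
  atom 11: C, bond orders sum to 2 (valence 4) → 2 H
  atom 12: C, bond orders sum to 3 (valence 4) → 1 H
  atom 13: C, bond orders sum to 3 (valence 4) → 1 H
  atom 14: O, bond orders sum to 2 (valence 2) → 0 H
  atom 15: C, bond orders sum to 2 (valence 4) → 2 H
  atom 16: C, bond orders sum to 2 (valence 4) → 2 H
  atom 17: C, bond orders sum to 3 (valence 4) → 1 H
  atom 18: O, bond orders sum to 1 (valence 2) → 1 H
  atom 19: C, bond orders sum to 2 (valence 4) → 2 H
  atom 20: C, bond orders sum to 2 (valence 4) → 2 H
  atom 21: I (halogen, monovalent) → 0 H
Totals → C:16, H:28, I:1, N:1, O:3.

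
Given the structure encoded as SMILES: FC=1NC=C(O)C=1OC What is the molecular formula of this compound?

C5H6FNO2

Walk through each heavy atom and fill implicit hydrogens from standard valence (C 4, N 3, O 2, S 2, halogen 1):
  atom 1: F (halogen, monovalent) → 0 H
  atom 2: C, bond orders sum to 4 (valence 4) → 0 H
  atom 3: N, bond orders sum to 2 (valence 3) → 1 H
  atom 4: C, bond orders sum to 3 (valence 4) → 1 H
  atom 5: C, bond orders sum to 4 (valence 4) → 0 H
  atom 6: O, bond orders sum to 1 (valence 2) → 1 H
  atom 7: C, bond orders sum to 4 (valence 4) → 0 H
  atom 8: O, bond orders sum to 2 (valence 2) → 0 H
  atom 9: C, bond orders sum to 1 (valence 4) → 3 H
Totals → C:5, H:6, F:1, N:1, O:2.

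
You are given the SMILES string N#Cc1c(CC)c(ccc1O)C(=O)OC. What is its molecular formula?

Walk through each heavy atom and fill implicit hydrogens from standard valence (C 4, N 3, O 2, S 2, halogen 1); for lowercase aromatic atoms, an aromatic c carries 1 H when it has two neighbours and 0 H with three, and aromatic n carries 0 H:
  atom 1: N, bond orders sum to 3 (valence 3) → 0 H
  atom 2: C, bond orders sum to 4 (valence 4) → 0 H
  atom 3: aromatic c, 3 neighbours → 0 H
  atom 4: aromatic c, 3 neighbours → 0 H
  atom 5: C, bond orders sum to 2 (valence 4) → 2 H
  atom 6: C, bond orders sum to 1 (valence 4) → 3 H
  atom 7: aromatic c, 3 neighbours → 0 H
  atom 8: aromatic c, 2 neighbours → 1 H
  atom 9: aromatic c, 2 neighbours → 1 H
  atom 10: aromatic c, 3 neighbours → 0 H
  atom 11: O, bond orders sum to 1 (valence 2) → 1 H
  atom 12: C, bond orders sum to 4 (valence 4) → 0 H
  atom 13: O, bond orders sum to 2 (valence 2) → 0 H
  atom 14: O, bond orders sum to 2 (valence 2) → 0 H
  atom 15: C, bond orders sum to 1 (valence 4) → 3 H
Totals → C:11, H:11, N:1, O:3.

C11H11NO3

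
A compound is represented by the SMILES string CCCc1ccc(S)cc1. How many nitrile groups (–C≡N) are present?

Scan the SMILES for the nitrile motif — none present.
Groups that are present: 1 thiol.

0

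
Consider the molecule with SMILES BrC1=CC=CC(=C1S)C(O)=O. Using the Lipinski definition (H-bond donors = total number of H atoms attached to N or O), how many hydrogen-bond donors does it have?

Donors: find every N or O and count the H atoms it carries.
  atom 10 (O): bond orders sum to 1 → 1 H
  atom 11 (O): bond orders sum to 2 → 0 H
Lipinski HBD = 1.

1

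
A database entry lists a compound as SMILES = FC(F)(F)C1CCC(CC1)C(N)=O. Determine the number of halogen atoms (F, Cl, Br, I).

3

Halogen atoms appear at heavy-atom positions 1, 3, 4 (3×F).
Other groups present: 1 amide.
Halogen count: 3.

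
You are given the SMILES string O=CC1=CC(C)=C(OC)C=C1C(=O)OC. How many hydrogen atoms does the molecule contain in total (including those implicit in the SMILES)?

12

Walk through each heavy atom and fill implicit hydrogens from standard valence (C 4, N 3, O 2, S 2, halogen 1):
  atom 1: O, bond orders sum to 2 (valence 2) → 0 H
  atom 2: C, bond orders sum to 3 (valence 4) → 1 H
  atom 3: C, bond orders sum to 4 (valence 4) → 0 H
  atom 4: C, bond orders sum to 3 (valence 4) → 1 H
  atom 5: C, bond orders sum to 4 (valence 4) → 0 H
  atom 6: C, bond orders sum to 1 (valence 4) → 3 H
  atom 7: C, bond orders sum to 4 (valence 4) → 0 H
  atom 8: O, bond orders sum to 2 (valence 2) → 0 H
  atom 9: C, bond orders sum to 1 (valence 4) → 3 H
  atom 10: C, bond orders sum to 3 (valence 4) → 1 H
  atom 11: C, bond orders sum to 4 (valence 4) → 0 H
  atom 12: C, bond orders sum to 4 (valence 4) → 0 H
  atom 13: O, bond orders sum to 2 (valence 2) → 0 H
  atom 14: O, bond orders sum to 2 (valence 2) → 0 H
  atom 15: C, bond orders sum to 1 (valence 4) → 3 H
Total hydrogens: 12.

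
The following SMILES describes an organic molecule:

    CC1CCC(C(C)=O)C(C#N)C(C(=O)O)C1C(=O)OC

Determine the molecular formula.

Walk through each heavy atom and fill implicit hydrogens from standard valence (C 4, N 3, O 2, S 2, halogen 1):
  atom 1: C, bond orders sum to 1 (valence 4) → 3 H
  atom 2: C, bond orders sum to 3 (valence 4) → 1 H
  atom 3: C, bond orders sum to 2 (valence 4) → 2 H
  atom 4: C, bond orders sum to 2 (valence 4) → 2 H
  atom 5: C, bond orders sum to 3 (valence 4) → 1 H
  atom 6: C, bond orders sum to 4 (valence 4) → 0 H
  atom 7: C, bond orders sum to 1 (valence 4) → 3 H
  atom 8: O, bond orders sum to 2 (valence 2) → 0 H
  atom 9: C, bond orders sum to 3 (valence 4) → 1 H
  atom 10: C, bond orders sum to 4 (valence 4) → 0 H
  atom 11: N, bond orders sum to 3 (valence 3) → 0 H
  atom 12: C, bond orders sum to 3 (valence 4) → 1 H
  atom 13: C, bond orders sum to 4 (valence 4) → 0 H
  atom 14: O, bond orders sum to 2 (valence 2) → 0 H
  atom 15: O, bond orders sum to 1 (valence 2) → 1 H
  atom 16: C, bond orders sum to 3 (valence 4) → 1 H
  atom 17: C, bond orders sum to 4 (valence 4) → 0 H
  atom 18: O, bond orders sum to 2 (valence 2) → 0 H
  atom 19: O, bond orders sum to 2 (valence 2) → 0 H
  atom 20: C, bond orders sum to 1 (valence 4) → 3 H
Totals → C:14, H:19, N:1, O:5.
In Hill order: C14H19NO5.

C14H19NO5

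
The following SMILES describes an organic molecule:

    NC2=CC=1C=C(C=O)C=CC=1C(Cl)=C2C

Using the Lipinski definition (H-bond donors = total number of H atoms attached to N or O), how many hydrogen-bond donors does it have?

Donors: find every N or O and count the H atoms it carries.
  atom 1 (N): bond orders sum to 1 → 2 H
  atom 8 (O): bond orders sum to 2 → 0 H
Lipinski HBD = 2.

2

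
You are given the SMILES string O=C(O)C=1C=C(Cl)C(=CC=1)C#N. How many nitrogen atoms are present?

Scan the SMILES for N atoms (remember two-letter symbols like Cl and Br are single atoms).
Nitrogen count: 1.

1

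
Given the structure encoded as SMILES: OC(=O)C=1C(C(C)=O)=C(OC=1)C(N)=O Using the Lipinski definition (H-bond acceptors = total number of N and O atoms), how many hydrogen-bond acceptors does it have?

6

N atoms: 1; O atoms: 5.
Lipinski HBA = 1 + 5 = 6.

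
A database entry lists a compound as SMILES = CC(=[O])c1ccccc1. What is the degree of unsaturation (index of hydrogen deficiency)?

Molecular formula: C8H8O.
DoU = (2C + 2 + N − H − X) / 2, where X is the halogen count and O/S are ignored.
    = (2·8 + 2 + 0 − 8 − 0) / 2 = 10 / 2 = 5.

5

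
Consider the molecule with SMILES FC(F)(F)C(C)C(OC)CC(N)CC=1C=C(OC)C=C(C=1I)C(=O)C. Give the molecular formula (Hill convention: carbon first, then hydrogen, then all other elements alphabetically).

Walk through each heavy atom and fill implicit hydrogens from standard valence (C 4, N 3, O 2, S 2, halogen 1):
  atom 1: F (halogen, monovalent) → 0 H
  atom 2: C, bond orders sum to 4 (valence 4) → 0 H
  atom 3: F (halogen, monovalent) → 0 H
  atom 4: F (halogen, monovalent) → 0 H
  atom 5: C, bond orders sum to 3 (valence 4) → 1 H
  atom 6: C, bond orders sum to 1 (valence 4) → 3 H
  atom 7: C, bond orders sum to 3 (valence 4) → 1 H
  atom 8: O, bond orders sum to 2 (valence 2) → 0 H
  atom 9: C, bond orders sum to 1 (valence 4) → 3 H
  atom 10: C, bond orders sum to 2 (valence 4) → 2 H
  atom 11: C, bond orders sum to 3 (valence 4) → 1 H
  atom 12: N, bond orders sum to 1 (valence 3) → 2 H
  atom 13: C, bond orders sum to 2 (valence 4) → 2 H
  atom 14: C, bond orders sum to 4 (valence 4) → 0 H
  atom 15: C, bond orders sum to 3 (valence 4) → 1 H
  atom 16: C, bond orders sum to 4 (valence 4) → 0 H
  atom 17: O, bond orders sum to 2 (valence 2) → 0 H
  atom 18: C, bond orders sum to 1 (valence 4) → 3 H
  atom 19: C, bond orders sum to 3 (valence 4) → 1 H
  atom 20: C, bond orders sum to 4 (valence 4) → 0 H
  atom 21: C, bond orders sum to 4 (valence 4) → 0 H
  atom 22: I (halogen, monovalent) → 0 H
  atom 23: C, bond orders sum to 4 (valence 4) → 0 H
  atom 24: O, bond orders sum to 2 (valence 2) → 0 H
  atom 25: C, bond orders sum to 1 (valence 4) → 3 H
Totals → C:17, H:23, F:3, I:1, N:1, O:3.
In Hill order: C17H23F3INO3.

C17H23F3INO3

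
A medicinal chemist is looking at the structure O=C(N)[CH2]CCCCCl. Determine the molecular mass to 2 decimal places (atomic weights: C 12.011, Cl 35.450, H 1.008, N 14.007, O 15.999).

149.62 g/mol

First, the molecular formula is C6H12ClNO (counting implicit H from valence).
  C: 6 × 12.011 = 72.066
  Cl: 1 × 35.450 = 35.450
  H: 12 × 1.008 = 12.096
  N: 1 × 14.007 = 14.007
  O: 1 × 15.999 = 15.999
Sum: 6×12.011 + 1×35.450 + 12×1.008 + 1×14.007 + 1×15.999 = 149.618 → 149.62 g/mol.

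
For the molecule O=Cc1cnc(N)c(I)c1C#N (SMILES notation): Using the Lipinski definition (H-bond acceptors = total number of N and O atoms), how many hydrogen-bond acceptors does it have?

N atoms: 3; O atoms: 1.
Lipinski HBA = 3 + 1 = 4.

4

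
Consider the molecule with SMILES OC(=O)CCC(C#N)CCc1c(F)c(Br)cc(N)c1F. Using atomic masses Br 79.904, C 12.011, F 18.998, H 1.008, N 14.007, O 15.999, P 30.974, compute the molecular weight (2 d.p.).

First, the molecular formula is C13H13BrF2N2O2 (counting implicit H from valence).
  Br: 1 × 79.904 = 79.904
  C: 13 × 12.011 = 156.143
  F: 2 × 18.998 = 37.996
  H: 13 × 1.008 = 13.104
  N: 2 × 14.007 = 28.014
  O: 2 × 15.999 = 31.998
Sum: 1×79.904 + 13×12.011 + 2×18.998 + 13×1.008 + 2×14.007 + 2×15.999 = 347.159 → 347.16 g/mol.

347.16 g/mol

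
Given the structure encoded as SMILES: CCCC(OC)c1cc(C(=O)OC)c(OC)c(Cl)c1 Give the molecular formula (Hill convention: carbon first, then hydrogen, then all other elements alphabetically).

Walk through each heavy atom and fill implicit hydrogens from standard valence (C 4, N 3, O 2, S 2, halogen 1); for lowercase aromatic atoms, an aromatic c carries 1 H when it has two neighbours and 0 H with three, and aromatic n carries 0 H:
  atom 1: C, bond orders sum to 1 (valence 4) → 3 H
  atom 2: C, bond orders sum to 2 (valence 4) → 2 H
  atom 3: C, bond orders sum to 2 (valence 4) → 2 H
  atom 4: C, bond orders sum to 3 (valence 4) → 1 H
  atom 5: O, bond orders sum to 2 (valence 2) → 0 H
  atom 6: C, bond orders sum to 1 (valence 4) → 3 H
  atom 7: aromatic c, 3 neighbours → 0 H
  atom 8: aromatic c, 2 neighbours → 1 H
  atom 9: aromatic c, 3 neighbours → 0 H
  atom 10: C, bond orders sum to 4 (valence 4) → 0 H
  atom 11: O, bond orders sum to 2 (valence 2) → 0 H
  atom 12: O, bond orders sum to 2 (valence 2) → 0 H
  atom 13: C, bond orders sum to 1 (valence 4) → 3 H
  atom 14: aromatic c, 3 neighbours → 0 H
  atom 15: O, bond orders sum to 2 (valence 2) → 0 H
  atom 16: C, bond orders sum to 1 (valence 4) → 3 H
  atom 17: aromatic c, 3 neighbours → 0 H
  atom 18: Cl (halogen, monovalent) → 0 H
  atom 19: aromatic c, 2 neighbours → 1 H
Totals → C:14, H:19, Cl:1, O:4.
In Hill order: C14H19ClO4.

C14H19ClO4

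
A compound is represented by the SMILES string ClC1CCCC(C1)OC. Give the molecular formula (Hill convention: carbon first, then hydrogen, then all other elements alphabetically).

Walk through each heavy atom and fill implicit hydrogens from standard valence (C 4, N 3, O 2, S 2, halogen 1):
  atom 1: Cl (halogen, monovalent) → 0 H
  atom 2: C, bond orders sum to 3 (valence 4) → 1 H
  atom 3: C, bond orders sum to 2 (valence 4) → 2 H
  atom 4: C, bond orders sum to 2 (valence 4) → 2 H
  atom 5: C, bond orders sum to 2 (valence 4) → 2 H
  atom 6: C, bond orders sum to 3 (valence 4) → 1 H
  atom 7: C, bond orders sum to 2 (valence 4) → 2 H
  atom 8: O, bond orders sum to 2 (valence 2) → 0 H
  atom 9: C, bond orders sum to 1 (valence 4) → 3 H
Totals → C:7, H:13, Cl:1, O:1.

C7H13ClO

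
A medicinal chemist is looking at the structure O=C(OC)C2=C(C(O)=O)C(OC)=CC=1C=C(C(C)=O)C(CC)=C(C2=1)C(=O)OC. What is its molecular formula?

C20H20O8

Walk through each heavy atom and fill implicit hydrogens from standard valence (C 4, N 3, O 2, S 2, halogen 1):
  atom 1: O, bond orders sum to 2 (valence 2) → 0 H
  atom 2: C, bond orders sum to 4 (valence 4) → 0 H
  atom 3: O, bond orders sum to 2 (valence 2) → 0 H
  atom 4: C, bond orders sum to 1 (valence 4) → 3 H
  atom 5: C, bond orders sum to 4 (valence 4) → 0 H
  atom 6: C, bond orders sum to 4 (valence 4) → 0 H
  atom 7: C, bond orders sum to 4 (valence 4) → 0 H
  atom 8: O, bond orders sum to 1 (valence 2) → 1 H
  atom 9: O, bond orders sum to 2 (valence 2) → 0 H
  atom 10: C, bond orders sum to 4 (valence 4) → 0 H
  atom 11: O, bond orders sum to 2 (valence 2) → 0 H
  atom 12: C, bond orders sum to 1 (valence 4) → 3 H
  atom 13: C, bond orders sum to 3 (valence 4) → 1 H
  atom 14: C, bond orders sum to 4 (valence 4) → 0 H
  atom 15: C, bond orders sum to 3 (valence 4) → 1 H
  atom 16: C, bond orders sum to 4 (valence 4) → 0 H
  atom 17: C, bond orders sum to 4 (valence 4) → 0 H
  atom 18: C, bond orders sum to 1 (valence 4) → 3 H
  atom 19: O, bond orders sum to 2 (valence 2) → 0 H
  atom 20: C, bond orders sum to 4 (valence 4) → 0 H
  atom 21: C, bond orders sum to 2 (valence 4) → 2 H
  atom 22: C, bond orders sum to 1 (valence 4) → 3 H
  atom 23: C, bond orders sum to 4 (valence 4) → 0 H
  atom 24: C, bond orders sum to 4 (valence 4) → 0 H
  atom 25: C, bond orders sum to 4 (valence 4) → 0 H
  atom 26: O, bond orders sum to 2 (valence 2) → 0 H
  atom 27: O, bond orders sum to 2 (valence 2) → 0 H
  atom 28: C, bond orders sum to 1 (valence 4) → 3 H
Totals → C:20, H:20, O:8.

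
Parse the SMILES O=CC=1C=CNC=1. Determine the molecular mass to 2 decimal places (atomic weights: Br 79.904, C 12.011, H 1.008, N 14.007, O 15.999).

95.10 g/mol

First, the molecular formula is C5H5NO (counting implicit H from valence).
  C: 5 × 12.011 = 60.055
  H: 5 × 1.008 = 5.040
  N: 1 × 14.007 = 14.007
  O: 1 × 15.999 = 15.999
Sum: 5×12.011 + 5×1.008 + 1×14.007 + 1×15.999 = 95.101 → 95.10 g/mol.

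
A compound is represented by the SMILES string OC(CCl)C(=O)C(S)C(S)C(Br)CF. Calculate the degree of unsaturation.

1

Degree of unsaturation = (number of rings) + (number of π bonds).
Ring closures in the SMILES: 0.
π bonds: 1 double bond (each 1 DoU) → 1 DoU from unsaturation.
Total DoU = 0 + 1 = 1.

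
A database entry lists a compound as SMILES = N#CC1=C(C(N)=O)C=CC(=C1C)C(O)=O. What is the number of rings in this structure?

1

In SMILES, each pair of matching ring-closure digits denotes one ring-closing bond; the number of such bonds equals the number of independent rings.
Ring-closure bonds here: 1.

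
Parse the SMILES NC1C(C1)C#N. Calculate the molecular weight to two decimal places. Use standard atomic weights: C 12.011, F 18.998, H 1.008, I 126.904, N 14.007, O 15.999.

82.11 g/mol

First, the molecular formula is C4H6N2 (counting implicit H from valence).
  C: 4 × 12.011 = 48.044
  H: 6 × 1.008 = 6.048
  N: 2 × 14.007 = 28.014
Sum: 4×12.011 + 6×1.008 + 2×14.007 = 82.106 → 82.11 g/mol.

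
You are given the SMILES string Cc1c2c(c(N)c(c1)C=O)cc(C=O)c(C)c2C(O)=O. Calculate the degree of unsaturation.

10

Molecular formula: C15H13NO4.
DoU = (2C + 2 + N − H − X) / 2, where X is the halogen count and O/S are ignored.
    = (2·15 + 2 + 1 − 13 − 0) / 2 = 20 / 2 = 10.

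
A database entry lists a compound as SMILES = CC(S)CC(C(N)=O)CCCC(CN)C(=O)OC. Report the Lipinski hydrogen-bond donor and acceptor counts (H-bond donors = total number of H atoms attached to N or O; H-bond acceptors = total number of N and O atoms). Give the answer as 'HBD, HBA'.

Donors: find every N or O and count the H atoms it carries.
  atom 7 (N): bond orders sum to 1 → 2 H
  atom 8 (O): bond orders sum to 2 → 0 H
  atom 14 (N): bond orders sum to 1 → 2 H
  atom 16 (O): bond orders sum to 2 → 0 H
  atom 17 (O): bond orders sum to 2 → 0 H
Lipinski HBD = 4.
Acceptors: N atoms = 2, O atoms = 3 → HBA = 5.

4, 5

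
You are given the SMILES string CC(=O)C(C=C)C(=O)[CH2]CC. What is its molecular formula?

C9H14O2

Walk through each heavy atom and fill implicit hydrogens from standard valence (C 4, N 3, O 2, S 2, halogen 1):
  atom 1: C, bond orders sum to 1 (valence 4) → 3 H
  atom 2: C, bond orders sum to 4 (valence 4) → 0 H
  atom 3: O, bond orders sum to 2 (valence 2) → 0 H
  atom 4: C, bond orders sum to 3 (valence 4) → 1 H
  atom 5: C, bond orders sum to 3 (valence 4) → 1 H
  atom 6: C, bond orders sum to 2 (valence 4) → 2 H
  atom 7: C, bond orders sum to 4 (valence 4) → 0 H
  atom 8: O, bond orders sum to 2 (valence 2) → 0 H
  atom 9: C with explicit H count 2
  atom 10: C, bond orders sum to 2 (valence 4) → 2 H
  atom 11: C, bond orders sum to 1 (valence 4) → 3 H
Totals → C:9, H:14, O:2.
In Hill order: C9H14O2.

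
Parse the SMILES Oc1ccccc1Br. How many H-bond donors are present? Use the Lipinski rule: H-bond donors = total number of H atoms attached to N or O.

1

Donors: find every N or O and count the H atoms it carries.
  atom 1 (O): bond orders sum to 1 → 1 H
Lipinski HBD = 1.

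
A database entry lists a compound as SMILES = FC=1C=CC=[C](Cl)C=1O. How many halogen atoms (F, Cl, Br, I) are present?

Halogen atoms appear at heavy-atom positions 1, 7 (1×Cl, 1×F).
Other groups present: 1 hydroxyl.
Halogen count: 2.

2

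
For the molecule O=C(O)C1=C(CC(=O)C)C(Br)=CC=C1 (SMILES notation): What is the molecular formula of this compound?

C10H9BrO3

Walk through each heavy atom and fill implicit hydrogens from standard valence (C 4, N 3, O 2, S 2, halogen 1):
  atom 1: O, bond orders sum to 2 (valence 2) → 0 H
  atom 2: C, bond orders sum to 4 (valence 4) → 0 H
  atom 3: O, bond orders sum to 1 (valence 2) → 1 H
  atom 4: C, bond orders sum to 4 (valence 4) → 0 H
  atom 5: C, bond orders sum to 4 (valence 4) → 0 H
  atom 6: C, bond orders sum to 2 (valence 4) → 2 H
  atom 7: C, bond orders sum to 4 (valence 4) → 0 H
  atom 8: O, bond orders sum to 2 (valence 2) → 0 H
  atom 9: C, bond orders sum to 1 (valence 4) → 3 H
  atom 10: C, bond orders sum to 4 (valence 4) → 0 H
  atom 11: Br (halogen, monovalent) → 0 H
  atom 12: C, bond orders sum to 3 (valence 4) → 1 H
  atom 13: C, bond orders sum to 3 (valence 4) → 1 H
  atom 14: C, bond orders sum to 3 (valence 4) → 1 H
Totals → C:10, H:9, Br:1, O:3.
In Hill order: C10H9BrO3.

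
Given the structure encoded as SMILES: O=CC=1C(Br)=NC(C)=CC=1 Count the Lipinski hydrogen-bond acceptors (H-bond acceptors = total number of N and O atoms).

N atoms: 1; O atoms: 1.
Lipinski HBA = 1 + 1 = 2.

2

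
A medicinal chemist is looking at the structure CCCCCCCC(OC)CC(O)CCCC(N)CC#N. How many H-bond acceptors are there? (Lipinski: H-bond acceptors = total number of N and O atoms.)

N atoms: 2; O atoms: 2.
Lipinski HBA = 2 + 2 = 4.

4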